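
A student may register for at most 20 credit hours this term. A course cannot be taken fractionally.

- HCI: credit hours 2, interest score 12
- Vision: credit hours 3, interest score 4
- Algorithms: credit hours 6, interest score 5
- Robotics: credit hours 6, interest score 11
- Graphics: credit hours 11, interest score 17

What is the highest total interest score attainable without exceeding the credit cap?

HCI + Robotics + Graphics: credit hours 2 + 6 + 11 = 19 ≤ 20, interest score 12 + 11 + 17 = 40.
HCI + Vision + Graphics: credit hours 2 + 3 + 11 = 16 ≤ 20, interest score 12 + 4 + 17 = 33.
HCI + Algorithms + Graphics: credit hours 2 + 6 + 11 = 19 ≤ 20, interest score 12 + 5 + 17 = 34.
Best is HCI, Robotics, and Graphics with total interest score 40.

40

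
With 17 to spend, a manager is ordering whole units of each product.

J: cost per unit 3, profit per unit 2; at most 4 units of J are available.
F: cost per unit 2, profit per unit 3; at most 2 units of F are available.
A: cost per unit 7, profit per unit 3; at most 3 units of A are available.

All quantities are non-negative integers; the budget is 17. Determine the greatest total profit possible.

14

F has the best ratio (3/2); taking only F gives at most 2×3 = 6 (stopped by the supply cap of 2).
Mixing does better — 4×J and 2×F: cost 16 ≤ 17, profit 4·2 + 2·3 = 14.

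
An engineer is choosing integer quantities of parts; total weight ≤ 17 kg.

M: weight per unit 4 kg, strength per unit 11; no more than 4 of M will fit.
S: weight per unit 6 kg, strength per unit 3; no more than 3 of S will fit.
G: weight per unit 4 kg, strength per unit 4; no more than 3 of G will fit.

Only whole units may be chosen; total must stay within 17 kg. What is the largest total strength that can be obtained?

4×M: weight 16 ≤ 17, strength 4·11 = 44.
3×M and 1×G: weight 16 ≤ 17, strength 3·11 + 1·4 = 37.
Best is 44.

44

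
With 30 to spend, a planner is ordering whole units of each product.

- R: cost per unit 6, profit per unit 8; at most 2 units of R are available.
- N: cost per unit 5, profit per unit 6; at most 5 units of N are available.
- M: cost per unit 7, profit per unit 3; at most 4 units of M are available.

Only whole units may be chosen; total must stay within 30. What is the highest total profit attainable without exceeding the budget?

This is a bounded integer knapsack.
Take 2×R and 3×N: cost 27 ≤ 30, profit 2·8 + 3·6 = 34.
R has the best ratio (8/6) and is taken to its limit of 2; remaining capacity is filled optimally with the others.

34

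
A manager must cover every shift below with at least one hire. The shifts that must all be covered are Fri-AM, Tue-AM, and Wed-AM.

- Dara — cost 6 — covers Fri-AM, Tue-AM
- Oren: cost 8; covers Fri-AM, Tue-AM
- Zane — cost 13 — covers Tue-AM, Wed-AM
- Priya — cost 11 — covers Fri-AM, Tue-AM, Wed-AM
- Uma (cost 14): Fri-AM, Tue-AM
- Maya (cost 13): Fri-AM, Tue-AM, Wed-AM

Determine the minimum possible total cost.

This is a weighted set-cover instance.
The greedy cost-per-new-shift heuristic would pick Dara and Priya for 17, but a cheaper cover exists.
Priya alone covers Fri-AM, Tue-AM, Wed-AM — every shift.
Total cost: 11.
No cover costs less than 11.

11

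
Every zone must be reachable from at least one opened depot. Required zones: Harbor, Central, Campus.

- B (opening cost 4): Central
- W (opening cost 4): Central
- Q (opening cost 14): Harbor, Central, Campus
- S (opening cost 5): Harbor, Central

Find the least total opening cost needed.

14

The greedy cost-per-new-zone heuristic would pick S and Q for 19, but a cheaper cover exists.
Q alone covers Harbor, Central, Campus — every zone.
Total opening cost: 14.
No cover costs less than 14.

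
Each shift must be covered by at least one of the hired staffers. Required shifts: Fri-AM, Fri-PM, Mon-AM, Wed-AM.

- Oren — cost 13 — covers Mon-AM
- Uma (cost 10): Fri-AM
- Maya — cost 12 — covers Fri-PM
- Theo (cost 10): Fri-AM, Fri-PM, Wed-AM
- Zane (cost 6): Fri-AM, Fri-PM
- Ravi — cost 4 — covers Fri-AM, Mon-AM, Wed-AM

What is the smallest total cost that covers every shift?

10

Choose Zane and Ravi: together they cover Fri-AM, Fri-PM, Mon-AM, Wed-AM — every shift.
Total cost: 6 + 4 = 10.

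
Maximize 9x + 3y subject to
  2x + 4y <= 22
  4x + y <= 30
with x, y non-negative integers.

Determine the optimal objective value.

69

(x,y)=(7,2): 2·7+4·2=22≤22, 4·7+1·2=30≤30, objective 69.
(x,y)=(7,1): 2·7+4·1=18≤22, 4·7+1·1=29≤30, objective 66.
(x,y)=(6,2): 2·6+4·2=20≤22, 4·6+1·2=26≤30, objective 60.
The best lattice point is (7,2), giving 69.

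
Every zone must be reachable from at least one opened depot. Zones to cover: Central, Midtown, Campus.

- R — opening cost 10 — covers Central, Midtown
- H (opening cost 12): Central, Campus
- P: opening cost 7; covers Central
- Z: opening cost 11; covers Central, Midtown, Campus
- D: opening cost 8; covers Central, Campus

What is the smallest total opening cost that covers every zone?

This is an integer covering problem.
Z alone covers Central, Midtown, Campus — every zone.
Total opening cost: 11.

11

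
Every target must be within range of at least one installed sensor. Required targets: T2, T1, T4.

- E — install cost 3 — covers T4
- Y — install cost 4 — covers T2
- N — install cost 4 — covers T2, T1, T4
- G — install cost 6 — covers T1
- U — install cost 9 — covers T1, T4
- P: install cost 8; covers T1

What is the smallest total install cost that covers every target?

N alone covers T2, T1, T4 — every target.
Total install cost: 4.
No cover costs less than 4.

4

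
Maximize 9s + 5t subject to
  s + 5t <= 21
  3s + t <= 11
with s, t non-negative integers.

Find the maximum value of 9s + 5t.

(s,t)=(3,2): 1·3+5·2=13≤21, 3·3+1·2=11≤11, objective 37.
(s,t)=(2,3): 1·2+5·3=17≤21, 3·2+1·3=9≤11, objective 33.
(s,t)=(3,1): 1·3+5·1=8≤21, 3·3+1·1=10≤11, objective 32.
(s,t)=(1,4): 1·1+5·4=21≤21, 3·1+1·4=7≤11, objective 29.
The best lattice point is (3,2), giving 37.

37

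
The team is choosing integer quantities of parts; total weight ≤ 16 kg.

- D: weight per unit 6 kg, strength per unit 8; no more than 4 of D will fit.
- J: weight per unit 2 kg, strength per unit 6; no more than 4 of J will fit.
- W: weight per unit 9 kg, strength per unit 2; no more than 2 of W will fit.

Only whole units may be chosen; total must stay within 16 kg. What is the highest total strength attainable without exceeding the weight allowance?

32

J has the best ratio (6/2); taking only J gives at most 4×6 = 24 (stopped by the supply cap of 4).
Mixing does better — 1×D and 4×J: weight 14 ≤ 16, strength 1·8 + 4·6 = 32.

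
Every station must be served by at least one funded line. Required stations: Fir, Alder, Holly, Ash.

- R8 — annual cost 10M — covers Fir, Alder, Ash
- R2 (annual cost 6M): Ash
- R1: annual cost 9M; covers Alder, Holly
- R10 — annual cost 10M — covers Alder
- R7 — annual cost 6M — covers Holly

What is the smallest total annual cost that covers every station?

Choose R8 and R7: together they cover Fir, Alder, Holly, Ash — every station.
Total annual cost: 10 + 6 = 16.

16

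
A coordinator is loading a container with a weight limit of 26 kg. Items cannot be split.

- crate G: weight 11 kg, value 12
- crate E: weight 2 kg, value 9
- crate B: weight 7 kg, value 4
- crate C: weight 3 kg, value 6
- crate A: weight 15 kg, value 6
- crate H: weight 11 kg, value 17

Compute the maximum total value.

Allowing fractional choices, the relaxed optimum would be about 42.9, but items are indivisible.
crate E + crate B + crate C + crate H: weight 2 + 7 + 3 + 11 = 23 ≤ 26, value 9 + 4 + 6 + 17 = 36.
crate G + crate E + crate H: weight 11 + 2 + 11 = 24 ≤ 26, value 12 + 9 + 17 = 38.
crate G + crate C + crate H: weight 11 + 3 + 11 = 25 ≤ 26, value 12 + 6 + 17 = 35.
Best is crate G, crate E, and crate H with total value 38.

38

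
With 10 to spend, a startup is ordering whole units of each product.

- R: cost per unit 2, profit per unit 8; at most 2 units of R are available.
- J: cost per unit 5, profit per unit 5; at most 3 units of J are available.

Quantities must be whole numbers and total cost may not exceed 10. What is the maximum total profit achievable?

21

Take 2×R and 1×J: cost 9 ≤ 10, profit 2·8 + 1·5 = 21.
R has the best ratio (8/2) and is taken to its limit of 2; remaining capacity is filled optimally with the others.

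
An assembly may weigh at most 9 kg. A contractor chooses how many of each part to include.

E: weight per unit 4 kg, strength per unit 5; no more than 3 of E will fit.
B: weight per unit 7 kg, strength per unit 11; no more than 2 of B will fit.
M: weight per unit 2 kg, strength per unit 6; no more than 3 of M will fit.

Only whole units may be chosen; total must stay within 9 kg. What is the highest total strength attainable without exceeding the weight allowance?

M has the best ratio (6/2); taking only M gives at most 3×6 = 18 (stopped by the supply cap of 3).
Optimal: 3×M: weight 6 ≤ 9, strength 3·6 = 18.

18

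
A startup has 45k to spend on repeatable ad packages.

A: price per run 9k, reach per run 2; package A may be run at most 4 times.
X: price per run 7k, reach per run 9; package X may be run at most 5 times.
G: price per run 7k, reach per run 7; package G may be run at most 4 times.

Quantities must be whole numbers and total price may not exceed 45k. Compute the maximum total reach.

52

Take 5×X and 1×G: price 42 ≤ 45, reach 5·9 + 1·7 = 52.
X has the best ratio (9/7) and is taken to its limit of 5; remaining capacity is filled optimally with the others.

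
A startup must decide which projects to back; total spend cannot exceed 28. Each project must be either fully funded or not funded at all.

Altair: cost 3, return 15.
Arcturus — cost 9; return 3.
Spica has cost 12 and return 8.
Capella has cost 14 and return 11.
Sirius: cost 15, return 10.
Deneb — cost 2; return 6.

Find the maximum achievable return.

35

Take Altair, Arcturus, Capella, and Deneb: cost 3 + 9 + 14 + 2 = 28 ≤ 28, return 15 + 3 + 11 + 6 = 35.
No other feasible combination does better.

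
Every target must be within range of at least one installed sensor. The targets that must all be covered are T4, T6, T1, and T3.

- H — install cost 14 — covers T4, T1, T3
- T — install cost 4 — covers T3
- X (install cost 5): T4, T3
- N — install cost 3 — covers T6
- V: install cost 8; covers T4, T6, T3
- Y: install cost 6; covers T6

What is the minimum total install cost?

17

The greedy cost-per-new-target heuristic would pick X, N, and H for 22, but a cheaper cover exists.
Choose H and N: together they cover T4, T6, T1, T3 — every target.
Total install cost: 14 + 3 = 17.
No cover costs less than 17.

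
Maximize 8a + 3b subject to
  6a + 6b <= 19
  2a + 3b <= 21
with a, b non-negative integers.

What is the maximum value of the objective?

24

(a,b)=(3,0) is feasible, giving 24.
(a,b)=(2,1) is feasible, giving 19.
Maximum is 24 at (a,b)=(3,0).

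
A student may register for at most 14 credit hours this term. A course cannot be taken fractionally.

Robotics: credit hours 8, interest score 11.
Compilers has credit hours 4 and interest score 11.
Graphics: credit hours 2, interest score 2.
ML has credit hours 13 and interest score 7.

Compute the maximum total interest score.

Take Robotics, Compilers, and Graphics: credit hours 8 + 4 + 2 = 14 ≤ 14, interest score 11 + 11 + 2 = 24.
No other feasible combination does better.

24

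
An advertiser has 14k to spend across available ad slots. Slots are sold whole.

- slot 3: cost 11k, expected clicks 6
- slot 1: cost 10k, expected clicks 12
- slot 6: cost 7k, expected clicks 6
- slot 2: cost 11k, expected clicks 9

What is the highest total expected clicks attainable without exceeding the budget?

12

Allowing fractional choices, the relaxed optimum would be about 15.4, but ad slots are indivisible.
slot 1: cost 10 ≤ 14, expected clicks 12.
slot 2: cost 11 ≤ 14, expected clicks 9.
slot 6: cost 7 ≤ 14, expected clicks 6.
Best is slot 1 with total expected clicks 12.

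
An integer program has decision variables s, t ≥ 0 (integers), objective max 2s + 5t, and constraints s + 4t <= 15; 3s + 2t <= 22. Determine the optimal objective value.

22

(s,t)=(6,2): 1·6+4·2=14≤15, 3·6+2·2=22≤22, objective 22.
(s,t)=(5,2): 1·5+4·2=13≤15, 3·5+2·2=19≤22, objective 20.
(s,t)=(4,2): 1·4+4·2=12≤15, 3·4+2·2=16≤22, objective 18.
Maximum is 22 at (s,t)=(6,2).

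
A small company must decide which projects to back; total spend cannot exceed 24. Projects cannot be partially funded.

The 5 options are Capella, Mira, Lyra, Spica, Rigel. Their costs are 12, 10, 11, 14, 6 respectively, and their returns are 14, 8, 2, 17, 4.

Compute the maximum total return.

Capella + Mira: cost 12 + 10 = 22 ≤ 24, return 14 + 8 = 22.
Mira + Spica: cost 10 + 14 = 24 ≤ 24, return 8 + 17 = 25.
Best is Mira and Spica with total return 25.

25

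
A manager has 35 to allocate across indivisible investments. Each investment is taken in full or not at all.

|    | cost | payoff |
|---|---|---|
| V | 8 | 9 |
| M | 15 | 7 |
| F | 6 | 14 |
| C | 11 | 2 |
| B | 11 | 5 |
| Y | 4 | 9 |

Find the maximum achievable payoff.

39

Allowing fractional choices, the relaxed optimum would be about 39.9, but investments are indivisible.
V + M + F + Y: cost 8 + 15 + 6 + 4 = 33 ≤ 35, payoff 9 + 7 + 14 + 9 = 39.
V + F + B + Y: cost 8 + 6 + 11 + 4 = 29 ≤ 35, payoff 9 + 14 + 5 + 9 = 37.
Best is V, M, F, and Y with total payoff 39.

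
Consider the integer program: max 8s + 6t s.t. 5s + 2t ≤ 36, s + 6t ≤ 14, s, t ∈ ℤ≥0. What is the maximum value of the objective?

56

The continuous relaxation peaks at (6.71, 1.21) with value 61.00; rounding to a feasible lattice point costs some objective.
(s,t)=(7,0): 5·7+2·0=35≤36, 1·7+6·0=7≤14, objective 56.
(s,t)=(6,1): 5·6+2·1=32≤36, 1·6+6·1=12≤14, objective 54.
(s,t)=(6,0): 5·6+2·0=30≤36, 1·6+6·0=6≤14, objective 48.
The best lattice point is (7,0), giving 56.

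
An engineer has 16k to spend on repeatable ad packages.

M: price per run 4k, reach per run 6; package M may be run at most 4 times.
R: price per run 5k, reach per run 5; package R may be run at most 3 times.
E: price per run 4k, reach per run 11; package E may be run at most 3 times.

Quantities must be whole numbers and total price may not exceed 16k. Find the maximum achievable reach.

E has the best ratio (11/4); taking only E gives at most 3×11 = 33 (stopped by the supply cap of 3).
Mixing does better — 1×M and 3×E: price 16 ≤ 16, reach 1·6 + 3·11 = 39.

39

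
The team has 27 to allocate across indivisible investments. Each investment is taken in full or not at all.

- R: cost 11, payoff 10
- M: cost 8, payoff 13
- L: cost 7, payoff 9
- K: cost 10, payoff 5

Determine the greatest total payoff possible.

32

R + M: cost 11 + 8 = 19 ≤ 27, payoff 10 + 13 = 23.
R + M + L: cost 11 + 8 + 7 = 26 ≤ 27, payoff 10 + 13 + 9 = 32.
M + L + K: cost 8 + 7 + 10 = 25 ≤ 27, payoff 13 + 9 + 5 = 27.
Best is R, M, and L with total payoff 32.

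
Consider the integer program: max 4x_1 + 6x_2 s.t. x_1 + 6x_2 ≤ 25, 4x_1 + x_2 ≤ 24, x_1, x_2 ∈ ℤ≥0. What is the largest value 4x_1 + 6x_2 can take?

The continuous relaxation peaks at (5.17, 3.3) with value 40.52; rounding to a feasible lattice point costs some objective.
(x_1,x_2)=(5,3): 1·5+6·3=23≤25, 4·5+1·3=23≤24, objective 38.
(x_1,x_2)=(4,3): 1·4+6·3=22≤25, 4·4+1·3=19≤24, objective 34.
(x_1,x_2)=(5,2): 1·5+6·2=17≤25, 4·5+1·2=22≤24, objective 32.
(x_1,x_2)=(4,2): 1·4+6·2=16≤25, 4·4+1·2=18≤24, objective 28.
Maximum is 38 at (x_1,x_2)=(5,3).

38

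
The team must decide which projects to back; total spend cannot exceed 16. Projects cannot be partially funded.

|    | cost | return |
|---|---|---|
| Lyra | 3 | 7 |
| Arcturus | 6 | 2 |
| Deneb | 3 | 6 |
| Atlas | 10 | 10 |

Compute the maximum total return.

23

This is an integer program with binary decision variables.
Take Lyra, Deneb, and Atlas: cost 3 + 3 + 10 = 16 ≤ 16, return 7 + 6 + 10 = 23.
No other feasible combination does better.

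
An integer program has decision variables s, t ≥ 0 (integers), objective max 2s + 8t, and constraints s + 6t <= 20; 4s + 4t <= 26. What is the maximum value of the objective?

The continuous relaxation peaks at (3.8, 2.7) with value 29.20; rounding to a feasible lattice point costs some objective.
(s,t)=(2,3): 1·2+6·3=20≤20, 4·2+4·3=20≤26, objective 28.
(s,t)=(1,3): 1·1+6·3=19≤20, 4·1+4·3=16≤26, objective 26.
No feasible integer point exceeds 28.

28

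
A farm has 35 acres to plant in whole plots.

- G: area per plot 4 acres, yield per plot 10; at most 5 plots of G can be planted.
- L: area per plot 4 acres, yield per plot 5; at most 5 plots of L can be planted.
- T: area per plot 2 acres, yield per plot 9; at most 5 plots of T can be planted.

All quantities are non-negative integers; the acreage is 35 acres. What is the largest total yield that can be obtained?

Take 5×G, 1×L, and 5×T: area 34 ≤ 35, yield 5·10 + 1·5 + 5·9 = 100.
T has the best ratio (9/2) and is taken to its limit of 5; remaining capacity is filled optimally with the others.

100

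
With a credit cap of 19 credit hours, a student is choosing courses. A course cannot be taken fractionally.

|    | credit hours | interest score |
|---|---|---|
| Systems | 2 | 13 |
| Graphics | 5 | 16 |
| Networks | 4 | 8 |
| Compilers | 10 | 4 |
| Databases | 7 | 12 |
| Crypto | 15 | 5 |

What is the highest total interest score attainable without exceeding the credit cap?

Take Systems, Graphics, Networks, and Databases: credit hours 2 + 5 + 4 + 7 = 18 ≤ 19, interest score 13 + 16 + 8 + 12 = 49.
No other feasible combination does better.

49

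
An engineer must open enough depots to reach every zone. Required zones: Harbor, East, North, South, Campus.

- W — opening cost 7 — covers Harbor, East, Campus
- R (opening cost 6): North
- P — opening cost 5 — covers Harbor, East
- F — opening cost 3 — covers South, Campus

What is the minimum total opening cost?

This is a weighted set-cover instance.
Choose R, P, and F: together they cover Harbor, East, North, South, Campus — every zone.
Total opening cost: 6 + 5 + 3 = 14.

14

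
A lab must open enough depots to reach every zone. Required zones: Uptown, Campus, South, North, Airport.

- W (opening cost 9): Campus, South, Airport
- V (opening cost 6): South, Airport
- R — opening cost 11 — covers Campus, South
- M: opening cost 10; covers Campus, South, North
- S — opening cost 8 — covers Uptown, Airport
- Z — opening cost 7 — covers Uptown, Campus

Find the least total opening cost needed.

The greedy cost-per-new-zone heuristic would pick W, Z, and M for 26, but a cheaper cover exists.
Choose M and S: together they cover Uptown, Campus, South, North, Airport — every zone.
Total opening cost: 10 + 8 = 18.
No cover costs less than 18.

18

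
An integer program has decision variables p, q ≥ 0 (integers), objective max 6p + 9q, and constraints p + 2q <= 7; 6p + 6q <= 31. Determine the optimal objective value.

The continuous relaxation peaks at (3.33, 1.83) with value 36.50; rounding to a feasible lattice point costs some objective.
(p,q)=(3,2): 1·3+2·2=7≤7, 6·3+6·2=30≤31, objective 36.
(p,q)=(4,1): 1·4+2·1=6≤7, 6·4+6·1=30≤31, objective 33.
Maximum is 36 at (p,q)=(3,2).

36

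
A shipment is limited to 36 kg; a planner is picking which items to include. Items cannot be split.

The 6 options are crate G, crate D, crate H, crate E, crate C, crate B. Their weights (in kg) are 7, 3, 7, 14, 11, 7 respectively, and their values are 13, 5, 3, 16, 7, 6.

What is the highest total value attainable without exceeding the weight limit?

41

Allowing fractional choices, the relaxed optimum would be about 43.2, but items are indivisible.
crate G + crate D + crate E + crate C: weight 7 + 3 + 14 + 11 = 35 ≤ 36, value 13 + 5 + 16 + 7 = 41.
crate G + crate D + crate E + crate B: weight 7 + 3 + 14 + 7 = 31 ≤ 36, value 13 + 5 + 16 + 6 = 40.
crate G + crate H + crate E + crate B: weight 7 + 7 + 14 + 7 = 35 ≤ 36, value 13 + 3 + 16 + 6 = 38.
Best is crate G, crate D, crate E, and crate C with total value 41.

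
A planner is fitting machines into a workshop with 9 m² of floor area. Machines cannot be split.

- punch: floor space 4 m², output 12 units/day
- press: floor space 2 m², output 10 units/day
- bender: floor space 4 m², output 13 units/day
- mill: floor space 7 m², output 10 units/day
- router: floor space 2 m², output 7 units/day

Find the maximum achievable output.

30

punch + press + router: floor space 4 + 2 + 2 = 8 ≤ 9, output 12 + 10 + 7 = 29.
press + bender + router: floor space 2 + 4 + 2 = 8 ≤ 9, output 10 + 13 + 7 = 30.
Best is press, bender, and router with total output 30.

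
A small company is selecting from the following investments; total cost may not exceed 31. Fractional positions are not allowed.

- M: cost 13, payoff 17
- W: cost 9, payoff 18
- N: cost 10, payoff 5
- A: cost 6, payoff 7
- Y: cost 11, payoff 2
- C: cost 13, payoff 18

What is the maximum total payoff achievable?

43

Allowing fractional choices, the relaxed optimum would be about 47.8, but investments are indivisible.
M + W + A: cost 13 + 9 + 6 = 28 ≤ 31, payoff 17 + 18 + 7 = 42.
W + A + C: cost 9 + 6 + 13 = 28 ≤ 31, payoff 18 + 7 + 18 = 43.
Best is W, A, and C with total payoff 43.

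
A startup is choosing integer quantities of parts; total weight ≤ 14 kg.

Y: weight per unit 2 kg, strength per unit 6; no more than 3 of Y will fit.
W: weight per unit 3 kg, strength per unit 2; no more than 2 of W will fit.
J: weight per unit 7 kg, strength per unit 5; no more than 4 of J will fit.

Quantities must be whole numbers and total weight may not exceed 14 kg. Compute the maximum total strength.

Take 3×Y and 1×J: weight 13 ≤ 14, strength 3·6 + 1·5 = 23.
Y has the best ratio (6/2) and is taken to its limit of 3; remaining capacity is filled optimally with the others.

23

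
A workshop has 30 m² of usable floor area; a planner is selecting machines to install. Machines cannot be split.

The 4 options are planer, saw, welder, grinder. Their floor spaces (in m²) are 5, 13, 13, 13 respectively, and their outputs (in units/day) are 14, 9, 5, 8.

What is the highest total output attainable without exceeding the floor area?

23

Allowing fractional choices, the relaxed optimum would be about 30.4, but machines are indivisible.
planer + saw: floor space 5 + 13 = 18 ≤ 30, output 14 + 9 = 23.
planer + grinder: floor space 5 + 13 = 18 ≤ 30, output 14 + 8 = 22.
planer + welder: floor space 5 + 13 = 18 ≤ 30, output 14 + 5 = 19.
Best is planer and saw with total output 23.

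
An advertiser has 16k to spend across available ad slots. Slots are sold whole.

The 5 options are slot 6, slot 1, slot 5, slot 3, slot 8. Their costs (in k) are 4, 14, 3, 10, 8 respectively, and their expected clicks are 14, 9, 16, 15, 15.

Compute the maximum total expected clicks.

45

slot 5 + slot 3: cost 3 + 10 = 13 ≤ 16, expected clicks 16 + 15 = 31.
slot 5 + slot 8: cost 3 + 8 = 11 ≤ 16, expected clicks 16 + 15 = 31.
slot 6 + slot 5 + slot 8: cost 4 + 3 + 8 = 15 ≤ 16, expected clicks 14 + 16 + 15 = 45.
Best is slot 6, slot 5, and slot 8 with total expected clicks 45.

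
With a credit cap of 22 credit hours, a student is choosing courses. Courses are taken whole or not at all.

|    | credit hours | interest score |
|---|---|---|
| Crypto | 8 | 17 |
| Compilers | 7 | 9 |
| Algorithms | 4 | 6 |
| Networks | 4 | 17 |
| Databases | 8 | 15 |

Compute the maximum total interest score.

Treat it as a binary knapsack problem.
Allowing fractional choices, the relaxed optimum would be about 52.0, but courses are indivisible.
Crypto + Compilers + Networks: credit hours 8 + 7 + 4 = 19 ≤ 22, interest score 17 + 9 + 17 = 43.
Crypto + Networks + Databases: credit hours 8 + 4 + 8 = 20 ≤ 22, interest score 17 + 17 + 15 = 49.
Compilers + Networks + Databases: credit hours 7 + 4 + 8 = 19 ≤ 22, interest score 9 + 17 + 15 = 41.
Best is Crypto, Networks, and Databases with total interest score 49.

49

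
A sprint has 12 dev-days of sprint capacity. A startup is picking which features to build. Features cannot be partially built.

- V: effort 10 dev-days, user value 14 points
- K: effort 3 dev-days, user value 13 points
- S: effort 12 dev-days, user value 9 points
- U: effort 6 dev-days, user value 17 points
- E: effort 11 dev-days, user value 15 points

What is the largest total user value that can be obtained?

30

This is a 0-1 knapsack instance.
U: effort 6 ≤ 12, user value 17.
K + U: effort 3 + 6 = 9 ≤ 12, user value 13 + 17 = 30.
Best is K and U with total user value 30.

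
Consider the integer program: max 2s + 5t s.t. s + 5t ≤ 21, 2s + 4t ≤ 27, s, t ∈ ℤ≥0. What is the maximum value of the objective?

28

The continuous relaxation peaks at (8.5, 2.5) with value 29.50; rounding to a feasible lattice point costs some objective.
(s,t)=(9,2) is feasible, giving 28.
(s,t)=(8,2) is feasible, giving 26.
(s,t)=(10,1) is feasible, giving 25.
No feasible integer point exceeds 28.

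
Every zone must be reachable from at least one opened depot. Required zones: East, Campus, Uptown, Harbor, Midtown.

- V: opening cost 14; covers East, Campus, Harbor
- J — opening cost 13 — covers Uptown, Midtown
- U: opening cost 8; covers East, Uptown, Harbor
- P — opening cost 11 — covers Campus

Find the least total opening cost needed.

27

This is a weighted set-cover instance.
Choose V and J: together they cover East, Campus, Uptown, Harbor, Midtown — every zone.
Total opening cost: 14 + 13 = 27.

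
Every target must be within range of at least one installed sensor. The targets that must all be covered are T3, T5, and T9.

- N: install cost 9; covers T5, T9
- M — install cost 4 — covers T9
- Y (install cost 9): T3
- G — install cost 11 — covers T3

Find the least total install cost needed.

The greedy cost-per-new-target heuristic would pick M, N, and Y for 22, but a cheaper cover exists.
Choose N and Y: together they cover T3, T5, T9 — every target.
Total install cost: 9 + 9 = 18.
No cover costs less than 18.

18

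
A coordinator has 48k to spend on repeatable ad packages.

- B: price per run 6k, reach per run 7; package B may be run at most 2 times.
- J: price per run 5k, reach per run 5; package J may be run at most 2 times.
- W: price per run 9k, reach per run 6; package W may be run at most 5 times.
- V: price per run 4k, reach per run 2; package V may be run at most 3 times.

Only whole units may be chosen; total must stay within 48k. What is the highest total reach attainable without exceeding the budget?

2×B, 2×J, 2×W, and 2×V: price 48 ≤ 48, reach 2·7 + 2·5 + 2·6 + 2·2 = 40.
2×B, 1×J, 3×W, and 1×V: price 48 ≤ 48, reach 2·7 + 1·5 + 3·6 + 1·2 = 39.
Best is 40.

40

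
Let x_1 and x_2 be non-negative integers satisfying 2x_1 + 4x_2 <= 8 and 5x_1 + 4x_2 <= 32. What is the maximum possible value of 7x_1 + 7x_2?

28

(x_1,x_2)=(4,0): 2·4+4·0=8≤8, 5·4+4·0=20≤32, objective 28.
(x_1,x_2)=(3,0): 2·3+4·0=6≤8, 5·3+4·0=15≤32, objective 21.
Maximum is 28 at (x_1,x_2)=(4,0).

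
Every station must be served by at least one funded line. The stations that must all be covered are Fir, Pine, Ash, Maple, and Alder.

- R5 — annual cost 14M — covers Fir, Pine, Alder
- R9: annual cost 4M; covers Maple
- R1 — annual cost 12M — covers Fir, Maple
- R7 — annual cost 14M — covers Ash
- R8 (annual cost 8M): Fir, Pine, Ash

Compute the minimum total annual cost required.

Choose R5, R9, and R8: together they cover Fir, Pine, Ash, Maple, Alder — every station.
Total annual cost: 14 + 4 + 8 = 26.
No cover costs less than 26.

26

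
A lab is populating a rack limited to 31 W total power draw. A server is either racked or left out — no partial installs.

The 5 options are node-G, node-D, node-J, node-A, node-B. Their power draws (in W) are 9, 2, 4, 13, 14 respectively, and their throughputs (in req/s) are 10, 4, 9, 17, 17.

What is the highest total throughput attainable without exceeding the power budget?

43

Take node-J, node-A, and node-B: power draw 4 + 13 + 14 = 31 ≤ 31, throughput 9 + 17 + 17 = 43.
No other feasible combination does better.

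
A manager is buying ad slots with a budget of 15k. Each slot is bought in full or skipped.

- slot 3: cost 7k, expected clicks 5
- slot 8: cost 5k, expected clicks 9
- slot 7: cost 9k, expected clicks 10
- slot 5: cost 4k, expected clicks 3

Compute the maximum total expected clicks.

This is an integer program with binary decision variables.
Allowing fractional choices, the relaxed optimum would be about 19.8, but ad slots are indivisible.
slot 3 + slot 8: cost 7 + 5 = 12 ≤ 15, expected clicks 5 + 9 = 14.
slot 8 + slot 7: cost 5 + 9 = 14 ≤ 15, expected clicks 9 + 10 = 19.
Best is slot 8 and slot 7 with total expected clicks 19.

19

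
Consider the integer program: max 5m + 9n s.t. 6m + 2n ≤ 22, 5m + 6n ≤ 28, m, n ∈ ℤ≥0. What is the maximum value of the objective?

37

The continuous relaxation peaks at (0, 4.67) with value 42.00; rounding to a feasible lattice point costs some objective.
(m,n)=(2,3) is feasible, giving 37.
(m,n)=(0,4) is feasible, giving 36.
Maximum is 37 at (m,n)=(2,3).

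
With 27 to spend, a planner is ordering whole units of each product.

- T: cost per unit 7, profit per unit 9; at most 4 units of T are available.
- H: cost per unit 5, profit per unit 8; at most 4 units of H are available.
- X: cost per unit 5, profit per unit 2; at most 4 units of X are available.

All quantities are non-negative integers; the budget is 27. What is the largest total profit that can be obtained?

H has the best ratio (8/5); taking only H gives at most 4×8 = 32 (stopped by the supply cap of 4).
Mixing does better — 1×T and 4×H: cost 27 ≤ 27, profit 1·9 + 4·8 = 41.

41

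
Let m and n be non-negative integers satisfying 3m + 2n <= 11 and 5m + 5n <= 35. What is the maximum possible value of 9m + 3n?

30

The continuous relaxation peaks at (3.67, 0) with value 33.00; rounding to a feasible lattice point costs some objective.
(m,n)=(3,1) is feasible, giving 30.
(m,n)=(3,0) is feasible, giving 27.
Maximum is 30 at (m,n)=(3,1).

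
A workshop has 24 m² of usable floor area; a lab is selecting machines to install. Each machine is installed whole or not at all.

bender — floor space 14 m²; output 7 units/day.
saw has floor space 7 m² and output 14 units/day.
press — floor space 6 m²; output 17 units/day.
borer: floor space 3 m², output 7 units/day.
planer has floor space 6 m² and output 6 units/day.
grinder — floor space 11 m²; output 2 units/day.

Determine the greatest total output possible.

Treat it as a binary knapsack problem.
saw + press + borer: floor space 7 + 6 + 3 = 16 ≤ 24, output 14 + 17 + 7 = 38.
saw + press + borer + planer: floor space 7 + 6 + 3 + 6 = 22 ≤ 24, output 14 + 17 + 7 + 6 = 44.
saw + press + planer: floor space 7 + 6 + 6 = 19 ≤ 24, output 14 + 17 + 6 = 37.
Best is saw, press, borer, and planer with total output 44.

44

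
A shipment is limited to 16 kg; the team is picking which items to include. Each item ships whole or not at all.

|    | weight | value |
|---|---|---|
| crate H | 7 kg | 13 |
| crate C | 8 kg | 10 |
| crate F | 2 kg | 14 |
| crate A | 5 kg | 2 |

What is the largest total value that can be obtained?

Take crate H, crate F, and crate A: weight 7 + 2 + 5 = 14 ≤ 16, value 13 + 14 + 2 = 29.
No other feasible combination does better.

29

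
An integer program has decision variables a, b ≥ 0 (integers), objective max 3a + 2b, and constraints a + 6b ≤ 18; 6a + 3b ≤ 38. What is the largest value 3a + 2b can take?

19

The continuous relaxation peaks at (5.27, 2.12) with value 20.06; rounding to a feasible lattice point costs some objective.
(a,b)=(5,2) is feasible, giving 19.
(a,b)=(5,1) is feasible, giving 17.
Maximum is 19 at (a,b)=(5,2).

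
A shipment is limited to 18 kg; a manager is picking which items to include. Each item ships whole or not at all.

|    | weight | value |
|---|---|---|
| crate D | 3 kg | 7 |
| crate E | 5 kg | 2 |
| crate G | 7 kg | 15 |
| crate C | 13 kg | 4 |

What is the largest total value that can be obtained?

24

Allowing fractional choices, the relaxed optimum would be about 24.9, but items are indivisible.
crate D + crate G: weight 3 + 7 = 10 ≤ 18, value 7 + 15 = 22.
crate D + crate E + crate G: weight 3 + 5 + 7 = 15 ≤ 18, value 7 + 2 + 15 = 24.
Best is crate D, crate E, and crate G with total value 24.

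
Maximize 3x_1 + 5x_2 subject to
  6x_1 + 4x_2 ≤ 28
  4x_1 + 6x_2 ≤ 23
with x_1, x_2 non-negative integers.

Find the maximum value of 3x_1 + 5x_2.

Relaxing integrality, the LP optimum is 19.17 at (x_1,x_2) = (0, 3.83), which is not an integer point.
(x_1,x_2)=(1,3): 6·1+4·3=18≤28, 4·1+6·3=22≤23, objective 18.
(x_1,x_2)=(2,2): 6·2+4·2=20≤28, 4·2+6·2=20≤23, objective 16.
(x_1,x_2)=(0,3): 6·0+4·3=12≤28, 4·0+6·3=18≤23, objective 15.
(x_1,x_2)=(1,2): 6·1+4·2=14≤28, 4·1+6·2=16≤23, objective 13.
The best lattice point is (1,3), giving 18.

18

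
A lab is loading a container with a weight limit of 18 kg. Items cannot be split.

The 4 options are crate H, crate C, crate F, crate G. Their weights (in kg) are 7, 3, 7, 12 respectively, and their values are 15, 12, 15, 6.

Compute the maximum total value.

42

Allowing fractional choices, the relaxed optimum would be about 42.5, but items are indivisible.
crate H + crate C + crate F: weight 7 + 3 + 7 = 17 ≤ 18, value 15 + 12 + 15 = 42.
crate H + crate C: weight 7 + 3 = 10 ≤ 18, value 15 + 12 = 27.
crate H + crate F: weight 7 + 7 = 14 ≤ 18, value 15 + 15 = 30.
Best is crate H, crate C, and crate F with total value 42.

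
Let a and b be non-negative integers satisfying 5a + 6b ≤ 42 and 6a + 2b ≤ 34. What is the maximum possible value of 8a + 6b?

52

(a,b)=(5,2): 5·5+6·2=37≤42, 6·5+2·2=34≤34, objective 52.
(a,b)=(4,3): 5·4+6·3=38≤42, 6·4+2·3=30≤34, objective 50.
Maximum is 52 at (a,b)=(5,2).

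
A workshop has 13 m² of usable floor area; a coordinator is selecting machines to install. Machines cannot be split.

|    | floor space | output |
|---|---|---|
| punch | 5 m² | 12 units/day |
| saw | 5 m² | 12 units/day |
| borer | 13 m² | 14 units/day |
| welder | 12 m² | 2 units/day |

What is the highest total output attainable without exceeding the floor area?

Allowing fractional choices, the relaxed optimum would be about 27.2, but machines are indivisible.
punch: floor space 5 ≤ 13, output 12.
borer: floor space 13 ≤ 13, output 14.
punch + saw: floor space 5 + 5 = 10 ≤ 13, output 12 + 12 = 24.
Best is punch and saw with total output 24.

24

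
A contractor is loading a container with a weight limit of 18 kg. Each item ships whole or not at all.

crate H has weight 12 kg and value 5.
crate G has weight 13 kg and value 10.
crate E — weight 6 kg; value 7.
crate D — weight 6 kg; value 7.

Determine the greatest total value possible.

Treat it as a binary knapsack problem.
Allowing fractional choices, the relaxed optimum would be about 18.6, but items are indivisible.
crate E + crate D: weight 6 + 6 = 12 ≤ 18, value 7 + 7 = 14.
crate H + crate E: weight 12 + 6 = 18 ≤ 18, value 5 + 7 = 12.
crate H + crate D: weight 12 + 6 = 18 ≤ 18, value 5 + 7 = 12.
Best is crate E and crate D with total value 14.

14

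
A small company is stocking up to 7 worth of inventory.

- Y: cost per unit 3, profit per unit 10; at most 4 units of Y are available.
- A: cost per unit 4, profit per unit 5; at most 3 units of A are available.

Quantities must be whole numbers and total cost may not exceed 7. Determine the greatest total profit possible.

20

Y has the best ratio (10/3); taking only Y gives at most 2×10 = 20 (stopped by the cost limit).
Optimal: 2×Y: cost 6 ≤ 7, profit 2·10 = 20.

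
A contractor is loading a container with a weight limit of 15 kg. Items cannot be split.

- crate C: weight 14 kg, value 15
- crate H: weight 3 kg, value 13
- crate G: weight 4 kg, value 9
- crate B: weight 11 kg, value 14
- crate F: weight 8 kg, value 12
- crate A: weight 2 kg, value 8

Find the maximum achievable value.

Allowing fractional choices, the relaxed optimum would be about 39.0, but items are indivisible.
crate H + crate G + crate F: weight 3 + 4 + 8 = 15 ≤ 15, value 13 + 9 + 12 = 34.
crate H + crate G + crate A: weight 3 + 4 + 2 = 9 ≤ 15, value 13 + 9 + 8 = 30.
crate H + crate F + crate A: weight 3 + 8 + 2 = 13 ≤ 15, value 13 + 12 + 8 = 33.
Best is crate H, crate G, and crate F with total value 34.

34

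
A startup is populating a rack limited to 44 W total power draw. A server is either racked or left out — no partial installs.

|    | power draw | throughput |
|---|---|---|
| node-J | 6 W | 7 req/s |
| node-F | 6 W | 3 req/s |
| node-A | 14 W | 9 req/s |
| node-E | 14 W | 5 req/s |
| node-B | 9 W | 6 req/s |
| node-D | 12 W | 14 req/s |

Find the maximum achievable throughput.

36

node-F + node-A + node-B + node-D: power draw 6 + 14 + 9 + 12 = 41 ≤ 44, throughput 3 + 9 + 6 + 14 = 32.
node-J + node-F + node-A + node-D: power draw 6 + 6 + 14 + 12 = 38 ≤ 44, throughput 7 + 3 + 9 + 14 = 33.
node-J + node-A + node-B + node-D: power draw 6 + 14 + 9 + 12 = 41 ≤ 44, throughput 7 + 9 + 6 + 14 = 36.
Best is node-J, node-A, node-B, and node-D with total throughput 36.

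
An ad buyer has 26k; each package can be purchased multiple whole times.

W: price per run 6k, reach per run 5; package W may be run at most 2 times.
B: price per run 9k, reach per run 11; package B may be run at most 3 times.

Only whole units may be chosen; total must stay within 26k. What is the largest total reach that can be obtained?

Take 1×W and 2×B: price 24 ≤ 26, reach 1·5 + 2·11 = 27.
No other integer combination yields more.

27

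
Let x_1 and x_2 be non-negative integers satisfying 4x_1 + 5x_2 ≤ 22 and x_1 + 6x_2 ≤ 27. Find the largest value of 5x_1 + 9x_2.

Relaxing integrality, the LP optimum is 39.60 at (x_1,x_2) = (0, 4.4), which is not an integer point.
(x_1,x_2)=(0,4): 4·0+5·4=20≤22, 1·0+6·4=24≤27, objective 36.
(x_1,x_2)=(1,3): 4·1+5·3=19≤22, 1·1+6·3=19≤27, objective 32.
No feasible integer point exceeds 36.

36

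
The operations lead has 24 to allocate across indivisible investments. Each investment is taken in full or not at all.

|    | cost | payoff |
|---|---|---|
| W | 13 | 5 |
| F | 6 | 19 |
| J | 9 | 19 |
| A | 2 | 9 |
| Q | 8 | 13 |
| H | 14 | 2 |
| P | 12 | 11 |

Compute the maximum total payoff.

51

Allowing fractional choices, the relaxed optimum would be about 58.4, but investments are indivisible.
F + J + A: cost 6 + 9 + 2 = 17 ≤ 24, payoff 19 + 19 + 9 = 47.
F + J + Q: cost 6 + 9 + 8 = 23 ≤ 24, payoff 19 + 19 + 13 = 51.
Best is F, J, and Q with total payoff 51.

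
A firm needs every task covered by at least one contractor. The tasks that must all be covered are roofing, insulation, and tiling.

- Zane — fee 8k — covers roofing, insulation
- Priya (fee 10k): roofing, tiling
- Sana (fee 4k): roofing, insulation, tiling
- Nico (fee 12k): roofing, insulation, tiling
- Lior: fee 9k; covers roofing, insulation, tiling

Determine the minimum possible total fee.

Sana alone covers roofing, insulation, tiling — every task.
Total fee: 4.
No cover costs less than 4.

4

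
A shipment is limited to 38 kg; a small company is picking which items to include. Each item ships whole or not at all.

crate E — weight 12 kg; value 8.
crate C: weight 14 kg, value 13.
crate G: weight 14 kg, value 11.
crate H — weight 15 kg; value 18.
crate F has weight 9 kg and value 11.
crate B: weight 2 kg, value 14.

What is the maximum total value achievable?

Allowing fractional choices, the relaxed optimum would be about 54.1, but items are indivisible.
crate C + crate H + crate B: weight 14 + 15 + 2 = 31 ≤ 38, value 13 + 18 + 14 = 45.
crate E + crate H + crate F + crate B: weight 12 + 15 + 9 + 2 = 38 ≤ 38, value 8 + 18 + 11 + 14 = 51.
crate E + crate C + crate F + crate B: weight 12 + 14 + 9 + 2 = 37 ≤ 38, value 8 + 13 + 11 + 14 = 46.
Best is crate E, crate H, crate F, and crate B with total value 51.

51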